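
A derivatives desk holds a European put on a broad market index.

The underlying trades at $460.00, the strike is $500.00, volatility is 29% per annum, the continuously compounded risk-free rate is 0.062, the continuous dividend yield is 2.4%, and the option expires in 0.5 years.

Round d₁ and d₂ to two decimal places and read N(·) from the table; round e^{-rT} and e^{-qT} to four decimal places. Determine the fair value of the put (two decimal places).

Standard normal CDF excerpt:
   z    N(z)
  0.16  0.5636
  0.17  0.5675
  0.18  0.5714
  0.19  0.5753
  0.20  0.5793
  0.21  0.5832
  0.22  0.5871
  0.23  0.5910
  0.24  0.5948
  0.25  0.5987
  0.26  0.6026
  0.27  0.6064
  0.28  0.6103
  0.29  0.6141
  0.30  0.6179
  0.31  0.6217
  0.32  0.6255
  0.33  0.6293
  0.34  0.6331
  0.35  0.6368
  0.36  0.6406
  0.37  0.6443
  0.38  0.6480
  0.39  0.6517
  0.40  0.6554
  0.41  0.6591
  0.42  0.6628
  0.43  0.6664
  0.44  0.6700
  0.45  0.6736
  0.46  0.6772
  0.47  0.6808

$56.21

σ√T = 0.29 × 0.7071 = 0.2051
d₁ = [ln(460/500) + (0.062 − 0.024 + 0.29²/2)·0.5] / 0.2051 = [-0.0834 + 0.0400] / 0.2051 = -0.2114 which rounds to -0.21
d₂ = d₁ − σ√T = -0.2114 − 0.2051 = -0.4165 which rounds to -0.42
e^(−qT) = e^(−0.024·0.5) = 0.9881;  e^(−rT) = e^(−0.062·0.5) = 0.9695
N(−d₂) = N(0.42) = 0.6628;  N(−d₁) = N(0.21) = 0.5832
P = 500·0.9695·0.6628 − 460·0.9881·0.5832 = 321.2923 − 265.0796 = 56.2127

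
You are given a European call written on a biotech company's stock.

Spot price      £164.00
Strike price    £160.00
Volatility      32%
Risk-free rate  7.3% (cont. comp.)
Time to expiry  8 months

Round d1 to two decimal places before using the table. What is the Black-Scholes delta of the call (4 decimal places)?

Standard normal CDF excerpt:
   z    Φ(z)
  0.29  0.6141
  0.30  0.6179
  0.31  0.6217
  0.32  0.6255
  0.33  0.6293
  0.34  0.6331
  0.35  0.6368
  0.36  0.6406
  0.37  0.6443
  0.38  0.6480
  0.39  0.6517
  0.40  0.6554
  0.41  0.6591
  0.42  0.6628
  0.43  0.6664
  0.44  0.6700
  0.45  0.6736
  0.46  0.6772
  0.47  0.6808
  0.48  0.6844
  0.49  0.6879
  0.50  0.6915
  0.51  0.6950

0.6591

σ√T = 0.32 × 0.8165 = 0.2613
d₁ = [ln(164/160) + (0.073 + 0.32²/2)·0.6667] / 0.2613 = [0.0247 + 0.0828] / 0.2613 = 0.4114 → 0.41
N(d₁) = N(0.41) = 0.6591
Δ_call = N(d₁) = 0.6591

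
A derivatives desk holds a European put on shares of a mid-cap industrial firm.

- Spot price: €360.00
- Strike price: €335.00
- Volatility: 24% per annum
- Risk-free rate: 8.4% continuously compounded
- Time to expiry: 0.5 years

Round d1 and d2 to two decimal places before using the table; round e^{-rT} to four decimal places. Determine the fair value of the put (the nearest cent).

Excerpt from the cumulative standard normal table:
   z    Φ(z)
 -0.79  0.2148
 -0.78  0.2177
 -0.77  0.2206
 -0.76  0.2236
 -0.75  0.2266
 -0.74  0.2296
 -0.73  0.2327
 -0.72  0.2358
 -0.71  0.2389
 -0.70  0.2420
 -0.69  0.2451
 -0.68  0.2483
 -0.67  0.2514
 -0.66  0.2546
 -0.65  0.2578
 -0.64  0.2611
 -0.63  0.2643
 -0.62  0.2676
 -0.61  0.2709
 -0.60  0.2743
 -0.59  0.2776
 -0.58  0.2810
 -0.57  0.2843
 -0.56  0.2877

€8.68

T = 0.5;  σ√T = 0.1697
d₁ = [ln(360/335) + (0.084 + ½·0.24²)·0.5] / (σ√T) = (0.0720 + 0.0564) / 0.1697 = 0.7564 → 0.76
d₂ = 0.7564 − 0.1697 = 0.5867 → 0.59
e^(−rT) = e^(−0.084·0.5) = 0.9589
N(−d₂) = N(-0.59) = 0.2776;  N(−d₁) = N(-0.76) = 0.2236
P = 335·0.9589·0.2776 − 360·0.2236 = 89.1739 − 80.4960 = 8.6779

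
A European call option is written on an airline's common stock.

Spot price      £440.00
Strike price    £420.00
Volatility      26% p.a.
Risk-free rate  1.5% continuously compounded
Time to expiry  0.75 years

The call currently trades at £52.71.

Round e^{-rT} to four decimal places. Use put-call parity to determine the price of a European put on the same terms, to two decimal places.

£28.01

e^(−rT) = e^(−0.015·0.75) = 0.9888
Put-call parity: C − P = S − K·e^(−rT) = 440 − 420·0.9888 = 440 − 415.2960 = 24.7040
P = C − (C − P) = 52.71 − (24.7040) = 28.0060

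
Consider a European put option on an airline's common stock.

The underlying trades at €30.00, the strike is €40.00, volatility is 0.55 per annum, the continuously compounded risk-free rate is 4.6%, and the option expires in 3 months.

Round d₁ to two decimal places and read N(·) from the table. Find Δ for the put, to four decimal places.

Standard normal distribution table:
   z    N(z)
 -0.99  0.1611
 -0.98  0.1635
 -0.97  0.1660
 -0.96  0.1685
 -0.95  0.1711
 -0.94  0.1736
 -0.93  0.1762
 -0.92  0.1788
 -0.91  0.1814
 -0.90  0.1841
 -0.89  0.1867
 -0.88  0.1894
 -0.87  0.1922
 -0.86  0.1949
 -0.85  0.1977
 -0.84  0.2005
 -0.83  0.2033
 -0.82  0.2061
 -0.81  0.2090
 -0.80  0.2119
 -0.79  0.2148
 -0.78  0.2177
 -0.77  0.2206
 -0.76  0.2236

σ√T = 0.55 × 0.5000 = 0.2750
ln(S/K) + (r + σ²/2)T = ln(30/40) + (0.046 + 0.55²/2)·0.25 = -0.2877 + 0.0493 = -0.2384
d₁ = -0.2384 / 0.2750 = -0.8668 ≈ -0.87
N(d₁) = N(-0.87) = 0.1922
Δ_put = N(d₁) − 1 = 0.1922 − 1 = -0.8078

-0.8078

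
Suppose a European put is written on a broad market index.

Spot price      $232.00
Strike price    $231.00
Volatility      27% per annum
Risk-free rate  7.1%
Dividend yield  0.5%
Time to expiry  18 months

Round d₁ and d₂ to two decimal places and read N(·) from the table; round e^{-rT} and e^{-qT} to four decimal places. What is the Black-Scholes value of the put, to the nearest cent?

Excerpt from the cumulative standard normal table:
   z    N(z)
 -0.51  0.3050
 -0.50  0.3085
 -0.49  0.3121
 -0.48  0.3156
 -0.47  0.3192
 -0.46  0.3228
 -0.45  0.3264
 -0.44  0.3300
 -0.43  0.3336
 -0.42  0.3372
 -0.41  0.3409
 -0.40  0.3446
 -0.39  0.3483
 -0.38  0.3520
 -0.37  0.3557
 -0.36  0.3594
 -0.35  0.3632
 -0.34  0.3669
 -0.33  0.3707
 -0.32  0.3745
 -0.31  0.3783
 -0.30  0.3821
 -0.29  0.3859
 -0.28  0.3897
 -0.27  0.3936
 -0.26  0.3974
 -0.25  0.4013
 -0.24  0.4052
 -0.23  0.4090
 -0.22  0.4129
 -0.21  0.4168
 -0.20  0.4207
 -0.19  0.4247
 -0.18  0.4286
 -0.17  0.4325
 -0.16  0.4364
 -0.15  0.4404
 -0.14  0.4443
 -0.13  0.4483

$18.79

σ√T = 0.27 × 1.2247 = 0.3307
d₁ = [ln(232/231) + (0.071 − 0.005 + 0.27²/2)·1.5] / 0.3307 = [0.0043 + 0.1537] / 0.3307 = 0.4778 ≈ 0.48
d₂ = d₁ − σ√T = 0.4778 − 0.3307 = 0.1471 ≈ 0.15
exp(−qT) = exp(−0.005·1.5) = 0.9925;  exp(−rT) = exp(−0.071·1.5) = 0.8990
N(−d₂) = N(-0.15) = 0.4404;  N(−d₁) = N(-0.48) = 0.3156
P = 231·0.8990·0.4404 − 232·0.9925·0.3156 = 91.4574 − 72.6701 = 18.7874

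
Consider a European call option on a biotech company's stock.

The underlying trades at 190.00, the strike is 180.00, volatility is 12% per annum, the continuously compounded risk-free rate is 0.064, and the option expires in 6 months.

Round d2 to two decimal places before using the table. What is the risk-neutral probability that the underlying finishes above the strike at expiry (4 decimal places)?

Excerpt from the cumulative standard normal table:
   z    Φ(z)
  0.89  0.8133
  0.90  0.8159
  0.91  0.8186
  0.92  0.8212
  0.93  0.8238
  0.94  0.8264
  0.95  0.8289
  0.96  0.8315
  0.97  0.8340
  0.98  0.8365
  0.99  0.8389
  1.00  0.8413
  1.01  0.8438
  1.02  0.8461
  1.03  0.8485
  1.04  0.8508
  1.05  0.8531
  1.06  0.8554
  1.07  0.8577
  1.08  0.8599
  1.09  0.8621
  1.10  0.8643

0.8340

σ√T = 0.12·√0.5 = 0.0849
d₁ = [ln(190/180) + (0.064 + 0.12²/2)·0.5] / 0.0849 = [0.0541 + 0.0356] / 0.0849 = 1.0567 which rounds to 1.06
d₂ = d₁ − σ√T = 1.0567 − 0.0849 = 0.9719 which rounds to 0.97
Pr(exercise) under Q = N(d₂) = 0.8340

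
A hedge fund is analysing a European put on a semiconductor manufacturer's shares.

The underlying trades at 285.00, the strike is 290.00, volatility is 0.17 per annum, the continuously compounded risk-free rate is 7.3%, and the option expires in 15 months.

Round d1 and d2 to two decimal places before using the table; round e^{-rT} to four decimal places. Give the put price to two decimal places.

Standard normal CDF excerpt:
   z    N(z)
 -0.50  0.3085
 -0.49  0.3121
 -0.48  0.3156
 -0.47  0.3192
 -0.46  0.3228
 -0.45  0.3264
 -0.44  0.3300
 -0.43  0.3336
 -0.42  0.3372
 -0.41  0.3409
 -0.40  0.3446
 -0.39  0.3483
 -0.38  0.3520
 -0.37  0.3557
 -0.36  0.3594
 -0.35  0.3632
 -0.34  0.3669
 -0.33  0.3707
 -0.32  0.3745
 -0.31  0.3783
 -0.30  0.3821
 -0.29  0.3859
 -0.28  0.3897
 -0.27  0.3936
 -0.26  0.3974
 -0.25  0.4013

12.21

T = 1.25;  σ√T = 0.1901
ln(S/K) + (r + σ²/2)T = ln(285/290) + (0.073 + 0.17²/2)·1.25 = -0.0174 + 0.1093 = 0.0919
d₁ = 0.0919 / 0.1901 = 0.4836 → 0.48
d₂ = d₁ − σ√T = 0.4836 − 0.1901 = 0.2936 → 0.29
exp(−rT) = exp(−0.073·1.25) = 0.9128
P = 290·0.9128·N(-0.29) − 285·N(-0.48) = 290·0.9128·0.3859 − 285·0.3156 = 102.1524 − 89.9460 = 12.2064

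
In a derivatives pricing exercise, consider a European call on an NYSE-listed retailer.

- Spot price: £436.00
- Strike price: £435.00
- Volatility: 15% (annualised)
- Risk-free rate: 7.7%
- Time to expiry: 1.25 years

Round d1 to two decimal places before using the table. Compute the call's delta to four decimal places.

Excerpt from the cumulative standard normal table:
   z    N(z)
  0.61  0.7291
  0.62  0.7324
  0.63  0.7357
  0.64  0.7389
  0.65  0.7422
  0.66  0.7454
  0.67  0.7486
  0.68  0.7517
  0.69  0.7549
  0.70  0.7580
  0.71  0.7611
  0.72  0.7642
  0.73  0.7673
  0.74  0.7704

σ√T = 0.15 × 1.1180 = 0.1677
d₁ = [ln(436/435) + (0.077 + ½·0.15²)·1.25] / (σ√T) = (0.0023 + 0.1103) / 0.1677 = 0.6715 → 0.67
N(d₁) = N(0.67) = 0.7486
Δ_call = N(d₁) = 0.7486

0.7486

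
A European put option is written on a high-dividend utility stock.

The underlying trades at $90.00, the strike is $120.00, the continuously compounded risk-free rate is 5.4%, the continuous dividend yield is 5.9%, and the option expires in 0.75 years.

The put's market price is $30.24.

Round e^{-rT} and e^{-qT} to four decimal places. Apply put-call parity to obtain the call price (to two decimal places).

$1.11

e^(−qT) = e^(−0.059·0.75) = 0.9567;  e^(−rT) = e^(−0.054·0.75) = 0.9603
Put-call parity: C − P = S·e^(−qT) − K·e^(−rT) = 90·0.9567 − 120·0.9603 = 86.1030 − 115.2360 = -29.1330
C = P + (C − P) = 30.24 + (-29.1330) = 1.1070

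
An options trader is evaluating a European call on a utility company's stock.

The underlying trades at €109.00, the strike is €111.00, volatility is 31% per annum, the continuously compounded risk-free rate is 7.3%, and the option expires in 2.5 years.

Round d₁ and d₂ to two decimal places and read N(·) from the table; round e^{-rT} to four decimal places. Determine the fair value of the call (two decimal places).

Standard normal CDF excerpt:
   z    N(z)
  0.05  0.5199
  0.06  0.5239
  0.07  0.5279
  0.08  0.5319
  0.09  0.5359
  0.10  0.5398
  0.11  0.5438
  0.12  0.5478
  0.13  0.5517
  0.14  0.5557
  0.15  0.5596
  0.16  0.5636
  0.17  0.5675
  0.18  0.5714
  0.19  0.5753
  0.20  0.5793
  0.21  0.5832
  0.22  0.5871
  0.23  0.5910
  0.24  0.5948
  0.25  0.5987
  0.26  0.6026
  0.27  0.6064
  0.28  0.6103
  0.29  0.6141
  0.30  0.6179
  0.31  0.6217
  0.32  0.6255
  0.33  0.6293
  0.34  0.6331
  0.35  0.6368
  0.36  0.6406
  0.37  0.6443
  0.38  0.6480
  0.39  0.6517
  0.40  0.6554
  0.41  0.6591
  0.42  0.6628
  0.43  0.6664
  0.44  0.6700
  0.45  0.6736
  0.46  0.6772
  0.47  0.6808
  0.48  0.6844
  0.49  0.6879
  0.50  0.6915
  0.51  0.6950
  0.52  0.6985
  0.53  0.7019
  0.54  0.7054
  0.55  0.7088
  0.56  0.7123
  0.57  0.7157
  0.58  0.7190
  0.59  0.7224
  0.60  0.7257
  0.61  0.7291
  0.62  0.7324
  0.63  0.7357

T = 2.5;  σ√T = 0.4902
d₁ = [ln(109/111) + (0.073 + ½·0.31²)·2.5] / (σ√T) = (-0.0182 + 0.3026) / 0.4902 = 0.5803 which rounds to 0.58
d₂ = 0.5803 − 0.4902 = 0.0902 which rounds to 0.09
exp(−rT) = exp(−0.073·2.5) = 0.8332
N(d₁) = N(0.58) = 0.7190;  N(d₂) = N(0.09) = 0.5359
C = 109·0.7190 − 111·0.8332·0.5359 = 78.3710 − 49.5628 = 28.8082

€28.81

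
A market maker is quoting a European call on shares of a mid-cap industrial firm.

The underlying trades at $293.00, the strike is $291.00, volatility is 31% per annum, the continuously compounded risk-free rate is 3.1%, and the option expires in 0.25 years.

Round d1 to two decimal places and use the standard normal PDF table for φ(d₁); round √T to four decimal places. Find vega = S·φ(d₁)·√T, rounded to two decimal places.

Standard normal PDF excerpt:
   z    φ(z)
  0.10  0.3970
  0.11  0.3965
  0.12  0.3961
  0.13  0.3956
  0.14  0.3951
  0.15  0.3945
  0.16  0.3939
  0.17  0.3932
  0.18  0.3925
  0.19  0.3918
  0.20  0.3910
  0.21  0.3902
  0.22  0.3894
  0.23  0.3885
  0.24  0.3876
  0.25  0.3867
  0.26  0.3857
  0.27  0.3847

σ√T = 0.31·√0.25 = 0.1550
d₁ = [ln(293/291) + (0.031 + ½·0.31²)·0.25] / (σ√T) = (0.0068 + 0.0198) / 0.1550 = 0.1717 which rounds to 0.17
√T = √0.25 = 0.5000
φ(d₁) = φ(0.17) = 0.3932
vega = S·φ(d₁)·√T = 293·0.3932·0.5000 = 57.6038
(Call and put vega coincide under Black-Scholes.)

57.60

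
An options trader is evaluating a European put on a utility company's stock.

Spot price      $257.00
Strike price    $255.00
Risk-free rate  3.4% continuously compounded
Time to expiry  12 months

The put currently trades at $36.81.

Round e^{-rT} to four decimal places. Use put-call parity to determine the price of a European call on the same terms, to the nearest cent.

exp(−rT) = exp(−0.034·1) = 0.9666
Put-call parity: C − P = S − K·e^(−rT) = 257 − 255·0.9666 = 257 − 246.4830 = 10.5170
C = P + (C − P) = 36.81 + (10.5170) = 47.3270

$47.33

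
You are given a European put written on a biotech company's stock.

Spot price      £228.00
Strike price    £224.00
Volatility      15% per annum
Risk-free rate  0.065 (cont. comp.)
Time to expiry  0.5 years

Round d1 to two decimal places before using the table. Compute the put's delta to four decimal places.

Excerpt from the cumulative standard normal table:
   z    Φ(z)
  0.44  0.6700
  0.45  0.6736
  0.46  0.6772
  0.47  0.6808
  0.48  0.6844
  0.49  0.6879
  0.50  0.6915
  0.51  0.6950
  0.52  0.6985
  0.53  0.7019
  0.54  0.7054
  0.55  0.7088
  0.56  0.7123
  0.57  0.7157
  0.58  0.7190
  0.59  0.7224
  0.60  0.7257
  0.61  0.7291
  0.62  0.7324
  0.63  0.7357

T = 0.5;  σ√T = 0.1061
ln(S/K) + (r + σ²/2)T = ln(228/224) + (0.065 + 0.15²/2)·0.5 = 0.0177 + 0.0381 = 0.0558
d₁ = 0.0558 / 0.1061 = 0.5263 → 0.53
N(d₁) = N(0.53) = 0.7019
Δ_put = N(d₁) − 1 = 0.7019 − 1 = -0.2981

-0.2981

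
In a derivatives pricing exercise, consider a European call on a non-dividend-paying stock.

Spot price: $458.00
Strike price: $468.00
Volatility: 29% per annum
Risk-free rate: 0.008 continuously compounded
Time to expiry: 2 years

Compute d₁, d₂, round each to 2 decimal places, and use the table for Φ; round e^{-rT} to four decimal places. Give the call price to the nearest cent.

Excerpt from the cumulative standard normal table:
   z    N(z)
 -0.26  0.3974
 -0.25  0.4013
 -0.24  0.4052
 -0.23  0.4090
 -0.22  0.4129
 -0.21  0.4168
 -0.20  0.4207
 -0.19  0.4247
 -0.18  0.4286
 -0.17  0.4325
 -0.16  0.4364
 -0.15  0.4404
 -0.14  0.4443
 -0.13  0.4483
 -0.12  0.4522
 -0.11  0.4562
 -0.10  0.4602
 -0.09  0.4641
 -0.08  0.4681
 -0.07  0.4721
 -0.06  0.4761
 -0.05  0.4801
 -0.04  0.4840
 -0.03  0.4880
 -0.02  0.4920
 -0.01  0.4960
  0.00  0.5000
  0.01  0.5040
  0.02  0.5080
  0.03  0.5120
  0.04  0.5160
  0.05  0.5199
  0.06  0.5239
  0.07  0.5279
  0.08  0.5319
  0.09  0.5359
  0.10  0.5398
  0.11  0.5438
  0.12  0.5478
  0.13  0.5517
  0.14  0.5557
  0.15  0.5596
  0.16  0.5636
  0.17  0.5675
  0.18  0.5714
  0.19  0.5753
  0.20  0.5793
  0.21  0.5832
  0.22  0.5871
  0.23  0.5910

σ√T = 0.29 × 1.4142 = 0.4101
d₁ = [ln(458/468) + (0.008 + ½·0.29²)·2] / (σ√T) = (-0.0216 + 0.1001) / 0.4101 = 0.1914 → 0.19
d₂ = 0.1914 − 0.4101 = -0.2187 → -0.22
e^(−rT) = e^(−0.008·2) = 0.9841
C = 458·N(0.19) − 468·0.9841·N(-0.22) = 458·0.5753 − 468·0.9841·0.4129 = 263.4874 − 190.1647 = 73.3227

$73.32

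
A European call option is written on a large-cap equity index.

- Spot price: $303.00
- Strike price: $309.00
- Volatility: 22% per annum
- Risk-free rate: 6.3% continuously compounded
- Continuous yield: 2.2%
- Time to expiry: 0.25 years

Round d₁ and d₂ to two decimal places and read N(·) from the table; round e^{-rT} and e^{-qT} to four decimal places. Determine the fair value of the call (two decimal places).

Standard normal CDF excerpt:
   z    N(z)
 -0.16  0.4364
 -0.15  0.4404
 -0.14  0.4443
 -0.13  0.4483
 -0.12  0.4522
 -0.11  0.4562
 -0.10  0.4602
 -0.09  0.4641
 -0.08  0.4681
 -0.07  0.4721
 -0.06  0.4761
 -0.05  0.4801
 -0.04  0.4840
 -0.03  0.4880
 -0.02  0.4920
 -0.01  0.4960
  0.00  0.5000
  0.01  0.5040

$11.90

T = 0.25;  σ√T = 0.1100
ln(S/K) + (r − q + σ²/2)T = ln(303/309) + (0.063 − 0.022 + 0.22²/2)·0.25 = -0.0196 + 0.0163 = -0.0033
d₁ = -0.0033 / 0.1100 = -0.0301 ⇒ -0.03
d₂ = d₁ − σ√T = -0.0301 − 0.1100 = -0.1401 ⇒ -0.14
e^(−qT) = e^(−0.022·0.25) = 0.9945;  e^(−rT) = e^(−0.063·0.25) = 0.9844
N(d₁) = N(-0.03) = 0.4880;  N(d₂) = N(-0.14) = 0.4443
C = 303·0.9945·0.4880 − 309·0.9844·0.4443 = 147.0507 − 135.1470 = 11.9038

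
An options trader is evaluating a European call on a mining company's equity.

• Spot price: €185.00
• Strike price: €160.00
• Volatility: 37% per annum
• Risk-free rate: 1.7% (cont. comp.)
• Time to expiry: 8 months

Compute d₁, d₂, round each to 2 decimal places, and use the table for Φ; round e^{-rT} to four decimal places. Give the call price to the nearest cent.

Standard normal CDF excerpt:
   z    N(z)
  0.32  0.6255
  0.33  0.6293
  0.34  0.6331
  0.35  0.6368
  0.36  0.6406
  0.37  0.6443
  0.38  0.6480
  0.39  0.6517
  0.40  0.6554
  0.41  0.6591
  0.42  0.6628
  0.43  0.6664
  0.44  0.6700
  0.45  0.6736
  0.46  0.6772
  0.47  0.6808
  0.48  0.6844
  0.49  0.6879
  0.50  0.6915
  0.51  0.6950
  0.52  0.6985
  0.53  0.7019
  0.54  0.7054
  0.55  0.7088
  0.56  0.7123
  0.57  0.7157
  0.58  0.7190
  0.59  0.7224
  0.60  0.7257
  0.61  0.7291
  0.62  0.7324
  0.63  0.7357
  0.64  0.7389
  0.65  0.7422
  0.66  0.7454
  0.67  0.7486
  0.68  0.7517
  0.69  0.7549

€36.57

T = 0.6667;  σ√T = 0.3021
d₁ = [ln(185/160) + (0.017 + ½·0.37²)·0.6667] / (σ√T) = (0.1452 + 0.0570) / 0.3021 = 0.6691 which rounds to 0.67
d₂ = 0.6691 − 0.3021 = 0.3670 which rounds to 0.37
e^(−rT) = e^(−0.017·0.6667) = 0.9887
N(d₁) = N(0.67) = 0.7486;  N(d₂) = N(0.37) = 0.6443
C = 185·0.7486 − 160·0.9887·0.6443 = 138.4910 − 101.9231 = 36.5679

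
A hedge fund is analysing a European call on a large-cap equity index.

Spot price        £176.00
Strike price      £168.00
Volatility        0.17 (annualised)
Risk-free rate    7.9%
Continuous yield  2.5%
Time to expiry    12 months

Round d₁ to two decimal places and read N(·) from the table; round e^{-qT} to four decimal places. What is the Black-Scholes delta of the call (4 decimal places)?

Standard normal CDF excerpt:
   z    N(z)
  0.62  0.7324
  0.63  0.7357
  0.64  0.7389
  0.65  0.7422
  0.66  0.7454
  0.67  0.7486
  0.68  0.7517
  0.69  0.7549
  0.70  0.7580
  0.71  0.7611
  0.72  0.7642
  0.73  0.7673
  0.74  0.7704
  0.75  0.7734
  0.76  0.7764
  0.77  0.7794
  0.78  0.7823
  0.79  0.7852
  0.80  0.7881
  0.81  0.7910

0.7331

T = 1;  σ√T = 0.1700
d₁ = [ln(176/168) + (0.079 − 0.025 + 0.17²/2)·1] / 0.1700 = [0.0465 + 0.0684] / 0.1700 = 0.6763 ≈ 0.68
N(d₁) = N(0.68) = 0.7517
Δ_call = exp(−qT)·N(d₁) = 0.9753·0.7517 = 0.7331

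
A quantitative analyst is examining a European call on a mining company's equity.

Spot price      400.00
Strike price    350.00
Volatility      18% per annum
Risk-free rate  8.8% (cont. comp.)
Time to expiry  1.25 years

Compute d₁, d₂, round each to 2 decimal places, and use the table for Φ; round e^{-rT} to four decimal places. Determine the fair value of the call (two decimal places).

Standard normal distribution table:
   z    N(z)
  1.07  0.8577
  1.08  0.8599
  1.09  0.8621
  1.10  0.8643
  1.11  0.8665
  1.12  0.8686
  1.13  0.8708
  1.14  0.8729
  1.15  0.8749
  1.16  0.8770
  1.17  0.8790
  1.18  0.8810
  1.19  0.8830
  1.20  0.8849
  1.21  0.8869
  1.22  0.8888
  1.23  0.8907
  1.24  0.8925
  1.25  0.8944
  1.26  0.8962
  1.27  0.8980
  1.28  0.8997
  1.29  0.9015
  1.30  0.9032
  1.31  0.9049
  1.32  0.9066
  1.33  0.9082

T = 1.25;  σ√T = 0.2012
d₁ = [ln(400/350) + (0.088 + ½·0.18²)·1.25] / (σ√T) = (0.1335 + 0.1302) / 0.2012 = 1.3107 which rounds to 1.31
d₂ = 1.3107 − 0.2012 = 1.1095 which rounds to 1.11
exp(−rT) = exp(−0.088·1.25) = 0.8958
N(d₁) = N(1.31) = 0.9049;  N(d₂) = N(1.11) = 0.8665
C = 400·0.9049 − 350·0.8958·0.8665 = 361.9600 − 271.6737 = 90.2863

90.29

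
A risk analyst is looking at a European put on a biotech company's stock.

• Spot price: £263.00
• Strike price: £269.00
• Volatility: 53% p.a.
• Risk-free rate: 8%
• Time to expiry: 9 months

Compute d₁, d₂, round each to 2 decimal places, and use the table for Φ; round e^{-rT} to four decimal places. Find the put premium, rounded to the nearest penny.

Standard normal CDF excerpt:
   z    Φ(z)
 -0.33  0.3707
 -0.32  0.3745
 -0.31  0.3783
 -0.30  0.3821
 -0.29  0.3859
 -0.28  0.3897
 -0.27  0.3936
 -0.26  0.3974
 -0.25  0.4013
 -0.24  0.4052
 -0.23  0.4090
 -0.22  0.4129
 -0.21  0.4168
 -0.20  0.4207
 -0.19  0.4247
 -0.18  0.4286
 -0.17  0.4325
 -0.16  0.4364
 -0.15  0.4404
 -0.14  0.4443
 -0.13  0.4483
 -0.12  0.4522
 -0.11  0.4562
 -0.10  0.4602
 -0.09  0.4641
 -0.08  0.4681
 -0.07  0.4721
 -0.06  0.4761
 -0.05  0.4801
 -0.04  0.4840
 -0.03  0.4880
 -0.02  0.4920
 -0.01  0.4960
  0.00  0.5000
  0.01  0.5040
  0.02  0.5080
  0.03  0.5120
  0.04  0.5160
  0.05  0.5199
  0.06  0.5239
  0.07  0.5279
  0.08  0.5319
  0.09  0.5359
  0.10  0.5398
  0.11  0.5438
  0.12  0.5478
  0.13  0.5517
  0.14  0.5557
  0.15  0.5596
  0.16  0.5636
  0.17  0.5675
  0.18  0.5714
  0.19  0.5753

σ√T = 0.53 × 0.8660 = 0.4590
d₁ = [ln(263/269) + (0.08 + 0.53²/2)·0.75] / 0.4590 = [-0.0226 + 0.1653] / 0.4590 = 0.3111 ⇒ 0.31
d₂ = d₁ − σ√T = 0.3111 − 0.4590 = -0.1479 ⇒ -0.15
e^(−rT) = e^(−0.08·0.75) = 0.9418
P = 269·0.9418·N(0.15) − 263·N(-0.31) = 269·0.9418·0.5596 − 263·0.3783 = 141.7714 − 99.4929 = 42.2785

£42.28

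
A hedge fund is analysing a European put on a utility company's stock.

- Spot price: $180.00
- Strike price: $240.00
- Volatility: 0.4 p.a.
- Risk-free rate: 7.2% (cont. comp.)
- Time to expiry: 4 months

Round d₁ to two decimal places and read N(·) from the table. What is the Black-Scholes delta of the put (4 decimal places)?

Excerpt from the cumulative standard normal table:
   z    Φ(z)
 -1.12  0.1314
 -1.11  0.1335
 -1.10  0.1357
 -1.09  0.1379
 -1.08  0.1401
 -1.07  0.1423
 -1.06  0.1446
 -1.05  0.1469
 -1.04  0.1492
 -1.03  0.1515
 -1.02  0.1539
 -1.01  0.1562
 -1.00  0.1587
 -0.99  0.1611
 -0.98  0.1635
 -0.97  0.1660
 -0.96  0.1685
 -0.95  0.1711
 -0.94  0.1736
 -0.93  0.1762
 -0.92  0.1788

σ√T = 0.4 × 0.5774 = 0.2309
ln(S/K) + (r + σ²/2)T = ln(180/240) + (0.072 + 0.4²/2)·0.3333 = -0.2877 + 0.0507 = -0.2370
d₁ = -0.2370 / 0.2309 = -1.0263 which rounds to -1.03
N(d₁) = N(-1.03) = 0.1515
Δ_put = N(d₁) − 1 = 0.1515 − 1 = -0.8485

-0.8485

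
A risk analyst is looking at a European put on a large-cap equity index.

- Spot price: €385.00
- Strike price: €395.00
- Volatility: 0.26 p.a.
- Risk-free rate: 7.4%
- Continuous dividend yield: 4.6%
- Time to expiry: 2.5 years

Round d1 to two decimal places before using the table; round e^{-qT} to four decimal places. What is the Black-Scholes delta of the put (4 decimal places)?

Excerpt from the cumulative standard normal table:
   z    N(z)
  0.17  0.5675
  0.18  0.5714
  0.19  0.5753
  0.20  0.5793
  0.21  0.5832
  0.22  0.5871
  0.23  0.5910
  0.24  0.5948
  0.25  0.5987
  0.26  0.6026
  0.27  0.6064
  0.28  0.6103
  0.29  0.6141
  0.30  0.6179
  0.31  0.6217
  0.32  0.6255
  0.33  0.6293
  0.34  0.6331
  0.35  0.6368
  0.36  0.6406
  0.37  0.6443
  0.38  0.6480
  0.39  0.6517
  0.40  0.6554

-0.3372

T = 2.5;  σ√T = 0.4111
d₁ = [ln(385/395) + (0.074 − 0.046 + ½·0.26²)·2.5] / (σ√T) = (-0.0256 + 0.1545) / 0.4111 = 0.3134 ⇒ 0.31
N(d₁) = N(0.31) = 0.6217
Δ_put = exp(−qT)·(N(d₁) − 1) = 0.8914·(0.6217 − 1) = -0.3372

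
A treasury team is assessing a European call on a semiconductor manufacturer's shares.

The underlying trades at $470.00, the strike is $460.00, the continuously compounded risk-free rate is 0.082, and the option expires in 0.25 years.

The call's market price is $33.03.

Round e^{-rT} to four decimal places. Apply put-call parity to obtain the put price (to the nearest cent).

$13.69

e^(−rT) = e^(−0.082·0.25) = 0.9797
Put-call parity: C − P = S − K·e^(−rT) = 470 − 460·0.9797 = 470 − 450.6620 = 19.3380
P = C − (C − P) = 33.03 − (19.3380) = 13.6920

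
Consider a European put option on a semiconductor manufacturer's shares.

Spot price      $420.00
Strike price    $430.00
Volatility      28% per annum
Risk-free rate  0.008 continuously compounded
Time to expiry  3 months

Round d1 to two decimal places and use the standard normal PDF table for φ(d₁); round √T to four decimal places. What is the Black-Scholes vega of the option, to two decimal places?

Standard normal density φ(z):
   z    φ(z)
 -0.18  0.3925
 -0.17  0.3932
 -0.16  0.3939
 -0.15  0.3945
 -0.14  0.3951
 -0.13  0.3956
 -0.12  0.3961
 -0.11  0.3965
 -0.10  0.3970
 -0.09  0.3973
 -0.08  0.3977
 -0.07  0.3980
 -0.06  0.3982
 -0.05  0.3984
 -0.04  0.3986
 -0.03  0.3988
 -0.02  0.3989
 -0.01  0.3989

83.52

T = 0.25;  σ√T = 0.1400
d₁ = [ln(420/430) + (0.008 + ½·0.28²)·0.25] / (σ√T) = (-0.0235 + 0.0118) / 0.1400 = -0.0838 which rounds to -0.08
√T = √0.25 = 0.5000
φ(d₁) = φ(-0.08) = 0.3977
vega = S·φ(d₁)·√T = 420·0.3977·0.5000 = 83.5170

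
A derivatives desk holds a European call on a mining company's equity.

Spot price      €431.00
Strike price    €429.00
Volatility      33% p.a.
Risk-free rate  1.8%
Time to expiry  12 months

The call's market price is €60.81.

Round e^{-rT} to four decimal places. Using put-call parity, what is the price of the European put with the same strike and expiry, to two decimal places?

€51.17

e^(−rT) = e^(−0.018·1) = 0.9822
Put-call parity: C − P = S − K·e^(−rT) = 431 − 429·0.9822 = 431 − 421.3638 = 9.6362
P = C − (C − P) = 60.81 − (9.6362) = 51.1738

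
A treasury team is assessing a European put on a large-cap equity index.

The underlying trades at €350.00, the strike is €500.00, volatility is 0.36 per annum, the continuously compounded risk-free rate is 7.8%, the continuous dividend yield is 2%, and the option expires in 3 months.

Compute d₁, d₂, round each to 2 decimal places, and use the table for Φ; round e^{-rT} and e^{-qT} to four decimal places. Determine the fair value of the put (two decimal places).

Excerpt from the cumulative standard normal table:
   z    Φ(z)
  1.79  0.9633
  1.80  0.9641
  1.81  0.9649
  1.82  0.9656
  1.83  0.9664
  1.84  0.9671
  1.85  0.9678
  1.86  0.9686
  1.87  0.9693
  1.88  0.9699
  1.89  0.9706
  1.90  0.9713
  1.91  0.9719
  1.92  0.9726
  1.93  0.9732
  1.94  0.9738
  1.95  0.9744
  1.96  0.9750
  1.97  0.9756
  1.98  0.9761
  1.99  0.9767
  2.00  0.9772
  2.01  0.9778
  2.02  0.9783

σ√T = 0.36·√0.25 = 0.1800
d₁ = [ln(350/500) + (0.078 − 0.02 + ½·0.36²)·0.25] / (σ√T) = (-0.3567 + 0.0307) / 0.1800 = -1.8110 → -1.81
d₂ = -1.8110 − 0.1800 = -1.9910 → -1.99
exp(−qT) = exp(−0.02·0.25) = 0.9950;  exp(−rT) = exp(−0.078·0.25) = 0.9807
N(−d₂) = N(1.99) = 0.9767;  N(−d₁) = N(1.81) = 0.9649
P = 500·0.9807·0.9767 − 350·0.9950·0.9649 = 478.9248 − 336.0264 = 142.8984

€142.90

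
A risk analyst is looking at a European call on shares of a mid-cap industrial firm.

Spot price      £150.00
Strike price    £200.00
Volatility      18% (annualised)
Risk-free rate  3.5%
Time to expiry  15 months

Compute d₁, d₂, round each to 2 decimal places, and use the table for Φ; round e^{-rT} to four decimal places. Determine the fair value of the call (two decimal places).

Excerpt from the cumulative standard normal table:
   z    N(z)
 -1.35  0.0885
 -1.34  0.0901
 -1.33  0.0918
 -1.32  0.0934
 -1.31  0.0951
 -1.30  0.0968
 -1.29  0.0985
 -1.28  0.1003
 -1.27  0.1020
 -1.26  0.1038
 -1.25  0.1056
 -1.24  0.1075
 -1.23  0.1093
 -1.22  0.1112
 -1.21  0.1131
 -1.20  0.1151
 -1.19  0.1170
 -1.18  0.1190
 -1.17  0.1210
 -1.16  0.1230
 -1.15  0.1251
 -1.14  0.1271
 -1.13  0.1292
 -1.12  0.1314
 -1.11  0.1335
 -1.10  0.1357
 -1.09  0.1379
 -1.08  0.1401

σ√T = 0.18·√1.25 = 0.2012
ln(S/K) + (r + σ²/2)T = ln(150/200) + (0.035 + 0.18²/2)·1.25 = -0.2877 + 0.0640 = -0.2237
d₁ = -0.2237 / 0.2012 = -1.1115 which rounds to -1.11
d₂ = d₁ − σ√T = -1.1115 − 0.2012 = -1.3127 which rounds to -1.31
e^(−rT) = e^(−0.035·1.25) = 0.9572
N(d₁) = N(-1.11) = 0.1335;  N(d₂) = N(-1.31) = 0.0951
C = 150·0.1335 − 200·0.9572·0.0951 = 20.0250 − 18.2059 = 1.8191

£1.82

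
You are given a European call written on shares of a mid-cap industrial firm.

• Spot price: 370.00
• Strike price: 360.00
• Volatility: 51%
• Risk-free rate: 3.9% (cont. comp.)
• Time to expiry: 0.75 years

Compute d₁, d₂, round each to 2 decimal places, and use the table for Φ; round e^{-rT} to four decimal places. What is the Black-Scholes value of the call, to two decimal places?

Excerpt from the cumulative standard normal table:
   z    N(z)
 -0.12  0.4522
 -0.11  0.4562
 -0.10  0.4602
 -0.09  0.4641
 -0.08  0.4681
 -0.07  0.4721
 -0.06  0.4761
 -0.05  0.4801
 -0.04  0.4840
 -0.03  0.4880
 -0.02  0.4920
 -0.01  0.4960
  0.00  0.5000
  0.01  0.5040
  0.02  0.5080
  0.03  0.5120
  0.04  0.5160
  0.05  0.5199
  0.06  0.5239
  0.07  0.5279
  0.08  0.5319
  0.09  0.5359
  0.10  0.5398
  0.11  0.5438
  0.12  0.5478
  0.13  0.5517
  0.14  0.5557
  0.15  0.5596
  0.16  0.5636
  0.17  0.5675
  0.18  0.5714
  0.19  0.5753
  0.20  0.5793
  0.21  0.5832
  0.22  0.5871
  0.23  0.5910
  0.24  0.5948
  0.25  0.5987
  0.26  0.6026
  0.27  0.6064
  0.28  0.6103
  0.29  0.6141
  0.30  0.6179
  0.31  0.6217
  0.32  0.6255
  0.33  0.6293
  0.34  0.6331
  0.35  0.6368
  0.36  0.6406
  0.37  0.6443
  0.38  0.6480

T = 0.75;  σ√T = 0.4417
ln(S/K) + (r + σ²/2)T = ln(370/360) + (0.039 + 0.51²/2)·0.75 = 0.0274 + 0.1268 = 0.1542
d₁ = 0.1542 / 0.4417 = 0.3491 ⇒ 0.35
d₂ = d₁ − σ√T = 0.3491 − 0.4417 = -0.0926 ⇒ -0.09
e^(−rT) = e^(−0.039·0.75) = 0.9712
C = 370·N(0.35) − 360·0.9712·N(-0.09) = 370·0.6368 − 360·0.9712·0.4641 = 235.6160 − 162.2642 = 73.3518

73.35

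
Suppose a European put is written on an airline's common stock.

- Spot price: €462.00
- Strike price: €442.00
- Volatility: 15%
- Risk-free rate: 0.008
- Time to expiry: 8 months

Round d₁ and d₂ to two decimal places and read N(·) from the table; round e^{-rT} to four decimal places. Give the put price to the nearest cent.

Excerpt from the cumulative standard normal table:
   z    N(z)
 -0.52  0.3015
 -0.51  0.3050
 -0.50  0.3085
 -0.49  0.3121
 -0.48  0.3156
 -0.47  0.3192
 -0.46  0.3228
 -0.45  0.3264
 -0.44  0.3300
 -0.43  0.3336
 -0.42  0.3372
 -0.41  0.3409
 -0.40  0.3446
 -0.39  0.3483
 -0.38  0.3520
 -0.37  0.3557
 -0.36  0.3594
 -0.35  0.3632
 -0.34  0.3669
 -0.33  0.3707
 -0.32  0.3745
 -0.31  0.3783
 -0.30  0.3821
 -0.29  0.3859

T = 0.6667;  σ√T = 0.1225
d₁ = [ln(462/442) + (0.008 + 0.15²/2)·0.6667] / 0.1225 = [0.0443 + 0.0128] / 0.1225 = 0.4661 → 0.47
d₂ = d₁ − σ√T = 0.4661 − 0.1225 = 0.3436 → 0.34
e^(−rT) = e^(−0.008·0.6667) = 0.9947
N(−d₂) = N(-0.34) = 0.3669;  N(−d₁) = N(-0.47) = 0.3192
P = 442·0.9947·0.3669 − 462·0.3192 = 161.3103 − 147.4704 = 13.8399

€13.84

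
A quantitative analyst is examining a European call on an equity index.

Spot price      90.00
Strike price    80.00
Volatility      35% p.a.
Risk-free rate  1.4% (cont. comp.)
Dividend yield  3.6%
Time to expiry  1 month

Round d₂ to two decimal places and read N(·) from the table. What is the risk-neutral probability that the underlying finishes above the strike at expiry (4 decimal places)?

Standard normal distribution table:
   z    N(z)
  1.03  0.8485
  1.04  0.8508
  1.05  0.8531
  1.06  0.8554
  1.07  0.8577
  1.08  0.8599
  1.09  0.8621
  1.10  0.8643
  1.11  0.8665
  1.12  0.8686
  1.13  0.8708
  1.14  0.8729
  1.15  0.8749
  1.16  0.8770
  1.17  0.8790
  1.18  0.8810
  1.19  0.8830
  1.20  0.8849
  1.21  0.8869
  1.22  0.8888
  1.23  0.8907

0.8643

σ√T = 0.35·√0.08333 = 0.1010
d₁ = [ln(90/80) + (0.014 − 0.036 + 0.35²/2)·0.08333] / 0.1010 = [0.1178 + 0.0033] / 0.1010 = 1.1981 which rounds to 1.20
d₂ = d₁ − σ√T = 1.1981 − 0.1010 = 1.0971 which rounds to 1.10
Pr(exercise) under Q = N(d₂) = 0.8643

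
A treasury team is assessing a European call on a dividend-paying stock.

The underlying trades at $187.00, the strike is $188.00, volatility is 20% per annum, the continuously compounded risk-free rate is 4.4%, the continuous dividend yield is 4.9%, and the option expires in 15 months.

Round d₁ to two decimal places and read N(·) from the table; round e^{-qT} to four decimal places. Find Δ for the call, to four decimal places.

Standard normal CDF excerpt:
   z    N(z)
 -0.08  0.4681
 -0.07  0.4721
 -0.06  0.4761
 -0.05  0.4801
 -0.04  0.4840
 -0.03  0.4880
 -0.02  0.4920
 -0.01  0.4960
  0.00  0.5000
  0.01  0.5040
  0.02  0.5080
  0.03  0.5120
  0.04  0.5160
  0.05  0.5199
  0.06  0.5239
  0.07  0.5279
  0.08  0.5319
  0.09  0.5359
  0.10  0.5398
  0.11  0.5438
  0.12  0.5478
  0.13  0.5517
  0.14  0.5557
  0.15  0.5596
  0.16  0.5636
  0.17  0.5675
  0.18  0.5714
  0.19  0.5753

0.4928

σ√T = 0.2·√1.25 = 0.2236
d₁ = [ln(187/188) + (0.044 − 0.049 + 0.2²/2)·1.25] / 0.2236 = [-0.0053 + 0.0187] / 0.2236 = 0.0600 ⇒ 0.06
N(d₁) = N(0.06) = 0.5239
Δ_call = exp(−qT)·N(d₁) = 0.9406·0.5239 = 0.4928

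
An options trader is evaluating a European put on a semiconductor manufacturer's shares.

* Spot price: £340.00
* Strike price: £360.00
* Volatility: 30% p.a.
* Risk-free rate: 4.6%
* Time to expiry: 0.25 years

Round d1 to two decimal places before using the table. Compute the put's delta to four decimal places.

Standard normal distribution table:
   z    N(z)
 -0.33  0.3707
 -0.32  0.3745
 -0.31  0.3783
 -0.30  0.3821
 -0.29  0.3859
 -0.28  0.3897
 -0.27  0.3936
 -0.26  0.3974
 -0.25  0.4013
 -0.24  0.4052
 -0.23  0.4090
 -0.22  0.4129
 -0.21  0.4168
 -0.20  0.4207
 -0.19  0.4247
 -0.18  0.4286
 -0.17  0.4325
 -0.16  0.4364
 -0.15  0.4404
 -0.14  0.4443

-0.5910

σ√T = 0.3 × 0.5000 = 0.1500
ln(S/K) + (r + σ²/2)T = ln(340/360) + (0.046 + 0.3²/2)·0.25 = -0.0572 + 0.0227 = -0.0344
d₁ = -0.0344 / 0.1500 = -0.2294 ⇒ -0.23
N(d₁) = N(-0.23) = 0.4090
Δ_put = N(d₁) − 1 = 0.4090 − 1 = -0.5910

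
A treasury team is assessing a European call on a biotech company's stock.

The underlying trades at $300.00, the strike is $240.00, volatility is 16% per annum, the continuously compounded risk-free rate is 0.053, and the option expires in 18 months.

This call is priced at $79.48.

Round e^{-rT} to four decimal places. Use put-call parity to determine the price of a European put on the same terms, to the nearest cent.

$1.14

e^(−rT) = e^(−0.053·1.5) = 0.9236
Put-call parity: C − P = S − K·e^(−rT) = 300 − 240·0.9236 = 300 − 221.6640 = 78.3360
P = C − (C − P) = 79.48 − (78.3360) = 1.1440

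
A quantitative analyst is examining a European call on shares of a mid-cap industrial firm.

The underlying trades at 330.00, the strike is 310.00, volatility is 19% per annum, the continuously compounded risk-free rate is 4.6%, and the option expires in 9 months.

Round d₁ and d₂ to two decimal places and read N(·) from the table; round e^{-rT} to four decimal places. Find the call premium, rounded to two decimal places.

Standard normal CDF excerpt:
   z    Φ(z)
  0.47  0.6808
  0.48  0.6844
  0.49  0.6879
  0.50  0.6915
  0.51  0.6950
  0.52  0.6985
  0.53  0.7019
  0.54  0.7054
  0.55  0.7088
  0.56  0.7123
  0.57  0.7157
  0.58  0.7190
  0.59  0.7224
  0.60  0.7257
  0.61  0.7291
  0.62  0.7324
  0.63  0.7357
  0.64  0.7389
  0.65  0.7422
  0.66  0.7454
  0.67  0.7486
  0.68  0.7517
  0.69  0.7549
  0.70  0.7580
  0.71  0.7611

38.89

T = 0.75;  σ√T = 0.1645
d₁ = [ln(330/310) + (0.046 + ½·0.19²)·0.75] / (σ√T) = (0.0625 + 0.0480) / 0.1645 = 0.6719 → 0.67
d₂ = 0.6719 − 0.1645 = 0.5074 → 0.51
exp(−rT) = exp(−0.046·0.75) = 0.9661
C = 330·N(0.67) − 310·0.9661·N(0.51) = 330·0.7486 − 310·0.9661·0.6950 = 247.0380 − 208.1462 = 38.8918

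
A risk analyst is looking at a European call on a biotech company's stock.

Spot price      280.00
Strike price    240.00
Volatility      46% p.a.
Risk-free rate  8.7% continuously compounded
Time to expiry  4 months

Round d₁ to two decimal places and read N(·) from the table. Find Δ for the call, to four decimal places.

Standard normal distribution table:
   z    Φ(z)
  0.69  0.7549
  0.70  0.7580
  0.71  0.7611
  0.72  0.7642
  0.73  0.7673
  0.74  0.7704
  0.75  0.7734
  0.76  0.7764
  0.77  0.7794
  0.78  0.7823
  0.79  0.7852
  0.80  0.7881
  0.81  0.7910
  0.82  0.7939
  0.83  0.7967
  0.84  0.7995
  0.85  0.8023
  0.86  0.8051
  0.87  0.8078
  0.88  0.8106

σ√T = 0.46·√0.3333 = 0.2656
d₁ = [ln(280/240) + (0.087 + 0.46²/2)·0.3333] / 0.2656 = [0.1542 + 0.0643] / 0.2656 = 0.8224 which rounds to 0.82
N(d₁) = N(0.82) = 0.7939
Δ_call = N(d₁) = 0.7939

0.7939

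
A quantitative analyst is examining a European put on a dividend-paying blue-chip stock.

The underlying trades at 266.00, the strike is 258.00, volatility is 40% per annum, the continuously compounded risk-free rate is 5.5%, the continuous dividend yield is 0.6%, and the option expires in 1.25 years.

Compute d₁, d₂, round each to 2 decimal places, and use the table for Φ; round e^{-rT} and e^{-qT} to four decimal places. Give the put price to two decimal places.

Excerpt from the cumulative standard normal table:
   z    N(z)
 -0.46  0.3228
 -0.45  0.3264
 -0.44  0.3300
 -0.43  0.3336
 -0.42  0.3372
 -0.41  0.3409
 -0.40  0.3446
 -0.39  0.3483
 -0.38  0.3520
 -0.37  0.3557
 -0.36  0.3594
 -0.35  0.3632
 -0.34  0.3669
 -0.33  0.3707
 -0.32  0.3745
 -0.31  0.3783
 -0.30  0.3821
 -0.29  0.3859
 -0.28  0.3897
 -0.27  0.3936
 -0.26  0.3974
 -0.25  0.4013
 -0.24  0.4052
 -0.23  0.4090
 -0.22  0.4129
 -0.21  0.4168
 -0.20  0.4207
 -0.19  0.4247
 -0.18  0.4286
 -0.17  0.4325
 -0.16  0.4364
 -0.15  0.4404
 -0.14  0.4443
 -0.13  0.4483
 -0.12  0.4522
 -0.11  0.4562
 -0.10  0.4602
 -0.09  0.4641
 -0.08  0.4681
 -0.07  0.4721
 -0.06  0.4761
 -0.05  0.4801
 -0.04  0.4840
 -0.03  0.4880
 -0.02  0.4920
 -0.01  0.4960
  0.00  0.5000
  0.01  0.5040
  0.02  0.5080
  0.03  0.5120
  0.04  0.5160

34.29

σ√T = 0.4·√1.25 = 0.4472
d₁ = [ln(266/258) + (0.055 − 0.006 + ½·0.4²)·1.25] / (σ√T) = (0.0305 + 0.1613) / 0.4472 = 0.4288 ⇒ 0.43
d₂ = 0.4288 − 0.4472 = -0.0184 ⇒ -0.02
e^(−qT) = e^(−0.006·1.25) = 0.9925;  e^(−rT) = e^(−0.055·1.25) = 0.9336
P = 258·0.9336·N(0.02) − 266·0.9925·N(-0.43) = 258·0.9336·0.5080 − 266·0.9925·0.3336 = 122.3614 − 88.0721 = 34.2893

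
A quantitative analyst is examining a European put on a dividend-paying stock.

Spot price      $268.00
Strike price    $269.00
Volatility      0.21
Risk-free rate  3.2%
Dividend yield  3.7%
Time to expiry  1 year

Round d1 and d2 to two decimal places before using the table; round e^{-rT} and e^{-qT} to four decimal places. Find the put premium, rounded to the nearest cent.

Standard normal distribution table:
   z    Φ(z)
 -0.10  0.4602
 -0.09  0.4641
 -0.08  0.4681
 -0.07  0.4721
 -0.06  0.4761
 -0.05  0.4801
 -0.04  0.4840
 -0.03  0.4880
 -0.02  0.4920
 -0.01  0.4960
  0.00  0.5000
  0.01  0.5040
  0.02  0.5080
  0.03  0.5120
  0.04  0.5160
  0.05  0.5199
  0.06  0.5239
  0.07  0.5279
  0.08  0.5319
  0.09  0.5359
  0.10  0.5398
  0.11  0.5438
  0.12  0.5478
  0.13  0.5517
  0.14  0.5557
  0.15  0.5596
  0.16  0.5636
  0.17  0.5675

$22.83

T = 1;  σ√T = 0.2100
d₁ = [ln(268/269) + (0.032 − 0.037 + 0.21²/2)·1] / 0.2100 = [-0.0037 + 0.0170] / 0.2100 = 0.0635 which rounds to 0.06
d₂ = d₁ − σ√T = 0.0635 − 0.2100 = -0.1465 which rounds to -0.15
exp(−qT) = exp(−0.037·1) = 0.9637;  exp(−rT) = exp(−0.032·1) = 0.9685
N(−d₂) = N(0.15) = 0.5596;  N(−d₁) = N(-0.06) = 0.4761
P = 269·0.9685·0.5596 − 268·0.9637·0.4761 = 145.7906 − 122.9631 = 22.8275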